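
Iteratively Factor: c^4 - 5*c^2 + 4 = (c - 1)*(c^3 + c^2 - 4*c - 4) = (c - 2)*(c - 1)*(c^2 + 3*c + 2) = (c - 2)*(c - 1)*(c + 2)*(c + 1)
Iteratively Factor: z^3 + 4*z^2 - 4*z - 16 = (z - 2)*(z^2 + 6*z + 8) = (z - 2)*(z + 2)*(z + 4)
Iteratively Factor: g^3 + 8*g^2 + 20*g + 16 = (g + 2)*(g^2 + 6*g + 8) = (g + 2)*(g + 4)*(g + 2)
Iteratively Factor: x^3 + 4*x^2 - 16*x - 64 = (x + 4)*(x^2 - 16) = (x - 4)*(x + 4)*(x + 4)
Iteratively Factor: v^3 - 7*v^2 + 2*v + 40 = (v - 4)*(v^2 - 3*v - 10) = (v - 5)*(v - 4)*(v + 2)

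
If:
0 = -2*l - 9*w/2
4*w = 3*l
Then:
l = 0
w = 0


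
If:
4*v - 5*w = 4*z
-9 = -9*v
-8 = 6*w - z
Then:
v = 1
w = -28/29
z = 64/29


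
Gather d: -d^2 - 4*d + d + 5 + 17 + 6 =-d^2 - 3*d + 28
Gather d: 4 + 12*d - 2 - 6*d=6*d + 2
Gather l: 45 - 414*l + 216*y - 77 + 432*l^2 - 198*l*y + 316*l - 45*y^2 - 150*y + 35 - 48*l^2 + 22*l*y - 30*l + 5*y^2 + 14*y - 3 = 384*l^2 + l*(-176*y - 128) - 40*y^2 + 80*y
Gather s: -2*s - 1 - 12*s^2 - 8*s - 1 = -12*s^2 - 10*s - 2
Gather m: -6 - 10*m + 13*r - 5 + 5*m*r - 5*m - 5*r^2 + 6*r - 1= m*(5*r - 15) - 5*r^2 + 19*r - 12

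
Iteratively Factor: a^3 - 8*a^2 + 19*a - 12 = (a - 3)*(a^2 - 5*a + 4) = (a - 3)*(a - 1)*(a - 4)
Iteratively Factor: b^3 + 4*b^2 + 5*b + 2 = (b + 1)*(b^2 + 3*b + 2) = (b + 1)^2*(b + 2)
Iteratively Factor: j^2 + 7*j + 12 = (j + 4)*(j + 3)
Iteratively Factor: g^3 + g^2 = (g + 1)*(g^2) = g*(g + 1)*(g)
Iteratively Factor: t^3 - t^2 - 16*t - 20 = (t - 5)*(t^2 + 4*t + 4) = (t - 5)*(t + 2)*(t + 2)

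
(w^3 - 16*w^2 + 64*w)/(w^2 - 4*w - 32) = w*(w - 8)/(w + 4)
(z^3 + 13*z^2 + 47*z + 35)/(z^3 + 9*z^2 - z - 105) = (z + 1)/(z - 3)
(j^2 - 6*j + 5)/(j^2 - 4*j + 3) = (j - 5)/(j - 3)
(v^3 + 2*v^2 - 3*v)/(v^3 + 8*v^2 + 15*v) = (v - 1)/(v + 5)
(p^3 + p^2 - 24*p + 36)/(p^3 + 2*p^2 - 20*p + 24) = (p - 3)/(p - 2)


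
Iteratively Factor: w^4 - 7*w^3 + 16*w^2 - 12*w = (w - 2)*(w^3 - 5*w^2 + 6*w) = (w - 2)^2*(w^2 - 3*w) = w*(w - 2)^2*(w - 3)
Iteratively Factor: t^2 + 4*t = (t)*(t + 4)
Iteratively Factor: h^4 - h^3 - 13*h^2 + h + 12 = (h + 3)*(h^3 - 4*h^2 - h + 4) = (h + 1)*(h + 3)*(h^2 - 5*h + 4) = (h - 1)*(h + 1)*(h + 3)*(h - 4)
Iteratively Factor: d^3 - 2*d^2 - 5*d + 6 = (d - 3)*(d^2 + d - 2) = (d - 3)*(d + 2)*(d - 1)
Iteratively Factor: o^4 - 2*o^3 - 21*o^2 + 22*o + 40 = (o - 2)*(o^3 - 21*o - 20) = (o - 5)*(o - 2)*(o^2 + 5*o + 4) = (o - 5)*(o - 2)*(o + 4)*(o + 1)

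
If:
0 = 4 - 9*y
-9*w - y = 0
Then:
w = -4/81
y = 4/9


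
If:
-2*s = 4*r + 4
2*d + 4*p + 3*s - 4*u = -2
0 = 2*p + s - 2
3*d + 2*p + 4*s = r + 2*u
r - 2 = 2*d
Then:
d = -9/5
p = 2/5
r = -8/5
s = 6/5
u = 9/10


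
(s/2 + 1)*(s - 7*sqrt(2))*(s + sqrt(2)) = s^3/2 - 3*sqrt(2)*s^2 + s^2 - 6*sqrt(2)*s - 7*s - 14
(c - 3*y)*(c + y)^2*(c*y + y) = c^4*y - c^3*y^2 + c^3*y - 5*c^2*y^3 - c^2*y^2 - 3*c*y^4 - 5*c*y^3 - 3*y^4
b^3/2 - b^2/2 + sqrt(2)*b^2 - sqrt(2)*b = b*(b/2 + sqrt(2))*(b - 1)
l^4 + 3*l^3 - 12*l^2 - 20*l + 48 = (l - 2)^2*(l + 3)*(l + 4)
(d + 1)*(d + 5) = d^2 + 6*d + 5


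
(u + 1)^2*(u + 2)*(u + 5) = u^4 + 9*u^3 + 25*u^2 + 27*u + 10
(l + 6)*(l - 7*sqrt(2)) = l^2 - 7*sqrt(2)*l + 6*l - 42*sqrt(2)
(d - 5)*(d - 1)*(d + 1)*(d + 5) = d^4 - 26*d^2 + 25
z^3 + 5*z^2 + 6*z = z*(z + 2)*(z + 3)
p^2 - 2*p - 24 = (p - 6)*(p + 4)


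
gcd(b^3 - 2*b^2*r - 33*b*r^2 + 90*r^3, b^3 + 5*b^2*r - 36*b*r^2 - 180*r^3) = b + 6*r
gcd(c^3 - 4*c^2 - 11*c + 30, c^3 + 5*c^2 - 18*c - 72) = c + 3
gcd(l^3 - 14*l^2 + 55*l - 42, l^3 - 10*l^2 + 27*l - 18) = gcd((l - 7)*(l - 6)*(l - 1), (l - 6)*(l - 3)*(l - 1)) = l^2 - 7*l + 6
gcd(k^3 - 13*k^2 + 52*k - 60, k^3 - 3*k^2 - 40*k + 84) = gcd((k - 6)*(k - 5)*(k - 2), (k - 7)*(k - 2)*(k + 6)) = k - 2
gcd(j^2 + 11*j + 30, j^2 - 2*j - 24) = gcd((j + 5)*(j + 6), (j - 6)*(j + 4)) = 1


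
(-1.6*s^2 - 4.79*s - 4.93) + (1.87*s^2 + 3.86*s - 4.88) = 0.27*s^2 - 0.93*s - 9.81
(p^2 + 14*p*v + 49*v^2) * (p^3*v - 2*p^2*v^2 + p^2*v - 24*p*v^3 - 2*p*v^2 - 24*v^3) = p^5*v + 12*p^4*v^2 + p^4*v - 3*p^3*v^3 + 12*p^3*v^2 - 434*p^2*v^4 - 3*p^2*v^3 - 1176*p*v^5 - 434*p*v^4 - 1176*v^5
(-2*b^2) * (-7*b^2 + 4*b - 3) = 14*b^4 - 8*b^3 + 6*b^2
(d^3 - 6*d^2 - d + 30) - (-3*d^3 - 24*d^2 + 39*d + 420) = 4*d^3 + 18*d^2 - 40*d - 390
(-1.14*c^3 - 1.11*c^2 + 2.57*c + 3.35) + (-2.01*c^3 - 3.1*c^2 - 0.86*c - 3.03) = -3.15*c^3 - 4.21*c^2 + 1.71*c + 0.32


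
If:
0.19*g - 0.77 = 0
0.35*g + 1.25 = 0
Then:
No Solution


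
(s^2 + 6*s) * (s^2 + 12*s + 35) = s^4 + 18*s^3 + 107*s^2 + 210*s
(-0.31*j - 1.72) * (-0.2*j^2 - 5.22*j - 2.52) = 0.062*j^3 + 1.9622*j^2 + 9.7596*j + 4.3344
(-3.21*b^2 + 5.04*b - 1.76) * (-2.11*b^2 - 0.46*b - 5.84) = 6.7731*b^4 - 9.1578*b^3 + 20.1416*b^2 - 28.624*b + 10.2784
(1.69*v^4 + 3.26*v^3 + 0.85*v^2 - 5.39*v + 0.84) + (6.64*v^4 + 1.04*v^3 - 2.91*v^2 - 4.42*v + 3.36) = 8.33*v^4 + 4.3*v^3 - 2.06*v^2 - 9.81*v + 4.2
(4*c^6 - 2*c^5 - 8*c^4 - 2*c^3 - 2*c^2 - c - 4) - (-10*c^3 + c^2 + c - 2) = 4*c^6 - 2*c^5 - 8*c^4 + 8*c^3 - 3*c^2 - 2*c - 2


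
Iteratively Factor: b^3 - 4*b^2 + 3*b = (b)*(b^2 - 4*b + 3) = b*(b - 3)*(b - 1)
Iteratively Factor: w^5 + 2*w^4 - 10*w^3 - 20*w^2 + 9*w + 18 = (w + 2)*(w^4 - 10*w^2 + 9) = (w + 2)*(w + 3)*(w^3 - 3*w^2 - w + 3) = (w + 1)*(w + 2)*(w + 3)*(w^2 - 4*w + 3) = (w - 3)*(w + 1)*(w + 2)*(w + 3)*(w - 1)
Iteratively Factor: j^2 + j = (j)*(j + 1)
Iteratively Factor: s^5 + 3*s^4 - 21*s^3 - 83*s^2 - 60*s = (s - 5)*(s^4 + 8*s^3 + 19*s^2 + 12*s) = s*(s - 5)*(s^3 + 8*s^2 + 19*s + 12) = s*(s - 5)*(s + 3)*(s^2 + 5*s + 4) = s*(s - 5)*(s + 3)*(s + 4)*(s + 1)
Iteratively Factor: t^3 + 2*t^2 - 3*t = (t + 3)*(t^2 - t) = (t - 1)*(t + 3)*(t)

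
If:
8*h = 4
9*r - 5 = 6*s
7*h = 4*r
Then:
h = 1/2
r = 7/8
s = 23/48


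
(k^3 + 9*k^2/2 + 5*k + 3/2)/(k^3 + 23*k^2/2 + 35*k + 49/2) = (2*k^2 + 7*k + 3)/(2*k^2 + 21*k + 49)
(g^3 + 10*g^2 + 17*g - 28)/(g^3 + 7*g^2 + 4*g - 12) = (g^2 + 11*g + 28)/(g^2 + 8*g + 12)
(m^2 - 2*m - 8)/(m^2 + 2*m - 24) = (m + 2)/(m + 6)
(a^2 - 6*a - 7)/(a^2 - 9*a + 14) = (a + 1)/(a - 2)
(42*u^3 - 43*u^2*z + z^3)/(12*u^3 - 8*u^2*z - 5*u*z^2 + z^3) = (7*u + z)/(2*u + z)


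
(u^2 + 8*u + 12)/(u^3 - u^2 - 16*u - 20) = (u + 6)/(u^2 - 3*u - 10)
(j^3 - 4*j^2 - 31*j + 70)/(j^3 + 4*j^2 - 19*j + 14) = (j^2 - 2*j - 35)/(j^2 + 6*j - 7)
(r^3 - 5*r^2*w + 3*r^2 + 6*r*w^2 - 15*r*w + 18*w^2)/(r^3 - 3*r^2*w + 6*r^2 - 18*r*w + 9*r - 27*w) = (r - 2*w)/(r + 3)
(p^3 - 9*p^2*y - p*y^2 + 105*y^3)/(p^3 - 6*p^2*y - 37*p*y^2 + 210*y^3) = (p + 3*y)/(p + 6*y)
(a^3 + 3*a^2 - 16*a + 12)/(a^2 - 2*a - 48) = (a^2 - 3*a + 2)/(a - 8)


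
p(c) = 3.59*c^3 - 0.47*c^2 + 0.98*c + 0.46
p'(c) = 10.77*c^2 - 0.94*c + 0.98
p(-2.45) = -57.56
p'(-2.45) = 67.93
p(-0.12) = 0.33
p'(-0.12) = 1.25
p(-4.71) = -389.69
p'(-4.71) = 244.33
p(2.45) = 52.83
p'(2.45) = 63.32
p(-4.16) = -270.20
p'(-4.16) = 191.27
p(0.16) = 0.62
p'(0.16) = 1.11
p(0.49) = 1.25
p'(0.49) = 3.11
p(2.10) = 33.69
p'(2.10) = 46.50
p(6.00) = 764.86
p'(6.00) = 383.06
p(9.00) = 2588.32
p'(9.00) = 864.89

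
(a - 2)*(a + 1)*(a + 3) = a^3 + 2*a^2 - 5*a - 6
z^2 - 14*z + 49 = (z - 7)^2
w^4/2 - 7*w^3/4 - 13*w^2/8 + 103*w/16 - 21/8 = (w/2 + 1)*(w - 7/2)*(w - 3/2)*(w - 1/2)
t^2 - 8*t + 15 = (t - 5)*(t - 3)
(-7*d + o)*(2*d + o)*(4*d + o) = -56*d^3 - 34*d^2*o - d*o^2 + o^3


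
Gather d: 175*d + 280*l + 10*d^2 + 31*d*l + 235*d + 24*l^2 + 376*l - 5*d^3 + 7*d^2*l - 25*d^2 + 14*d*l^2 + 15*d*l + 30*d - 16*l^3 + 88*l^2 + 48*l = -5*d^3 + d^2*(7*l - 15) + d*(14*l^2 + 46*l + 440) - 16*l^3 + 112*l^2 + 704*l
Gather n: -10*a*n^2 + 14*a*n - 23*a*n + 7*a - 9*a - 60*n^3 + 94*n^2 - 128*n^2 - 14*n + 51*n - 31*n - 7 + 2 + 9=-2*a - 60*n^3 + n^2*(-10*a - 34) + n*(6 - 9*a) + 4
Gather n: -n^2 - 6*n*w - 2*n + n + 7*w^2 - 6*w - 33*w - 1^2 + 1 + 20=-n^2 + n*(-6*w - 1) + 7*w^2 - 39*w + 20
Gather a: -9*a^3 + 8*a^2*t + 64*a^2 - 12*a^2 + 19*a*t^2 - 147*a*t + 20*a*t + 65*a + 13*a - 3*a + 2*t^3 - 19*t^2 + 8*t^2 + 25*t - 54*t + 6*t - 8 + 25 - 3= -9*a^3 + a^2*(8*t + 52) + a*(19*t^2 - 127*t + 75) + 2*t^3 - 11*t^2 - 23*t + 14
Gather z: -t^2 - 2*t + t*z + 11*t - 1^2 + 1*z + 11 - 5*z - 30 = -t^2 + 9*t + z*(t - 4) - 20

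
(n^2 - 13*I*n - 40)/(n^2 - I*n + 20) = (n - 8*I)/(n + 4*I)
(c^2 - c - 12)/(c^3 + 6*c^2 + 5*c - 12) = (c - 4)/(c^2 + 3*c - 4)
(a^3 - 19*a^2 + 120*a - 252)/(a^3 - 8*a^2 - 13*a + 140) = (a^2 - 12*a + 36)/(a^2 - a - 20)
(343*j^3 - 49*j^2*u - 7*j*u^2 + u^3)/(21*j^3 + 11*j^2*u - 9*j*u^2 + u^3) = (-49*j^2 + u^2)/(-3*j^2 - 2*j*u + u^2)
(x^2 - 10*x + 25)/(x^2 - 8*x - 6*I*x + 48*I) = (x^2 - 10*x + 25)/(x^2 - 8*x - 6*I*x + 48*I)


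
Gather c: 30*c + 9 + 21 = 30*c + 30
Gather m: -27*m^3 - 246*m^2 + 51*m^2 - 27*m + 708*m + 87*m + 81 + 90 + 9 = -27*m^3 - 195*m^2 + 768*m + 180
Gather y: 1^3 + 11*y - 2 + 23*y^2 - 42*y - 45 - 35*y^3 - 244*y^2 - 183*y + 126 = -35*y^3 - 221*y^2 - 214*y + 80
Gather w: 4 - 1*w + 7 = 11 - w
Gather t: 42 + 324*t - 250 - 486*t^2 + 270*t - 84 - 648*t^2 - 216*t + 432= -1134*t^2 + 378*t + 140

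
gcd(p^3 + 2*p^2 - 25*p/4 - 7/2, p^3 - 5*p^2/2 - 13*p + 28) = p^2 + 3*p/2 - 7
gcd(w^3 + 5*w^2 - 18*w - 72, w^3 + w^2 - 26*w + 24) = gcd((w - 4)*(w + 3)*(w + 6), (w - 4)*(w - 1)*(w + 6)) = w^2 + 2*w - 24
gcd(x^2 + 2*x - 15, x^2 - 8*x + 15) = x - 3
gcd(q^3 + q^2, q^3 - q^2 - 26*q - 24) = q + 1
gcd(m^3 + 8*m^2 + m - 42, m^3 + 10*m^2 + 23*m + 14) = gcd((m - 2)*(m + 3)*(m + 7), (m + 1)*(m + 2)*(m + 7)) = m + 7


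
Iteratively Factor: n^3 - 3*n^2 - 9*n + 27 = (n - 3)*(n^2 - 9) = (n - 3)^2*(n + 3)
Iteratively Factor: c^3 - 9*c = (c)*(c^2 - 9) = c*(c - 3)*(c + 3)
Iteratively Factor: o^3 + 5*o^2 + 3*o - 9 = (o - 1)*(o^2 + 6*o + 9) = (o - 1)*(o + 3)*(o + 3)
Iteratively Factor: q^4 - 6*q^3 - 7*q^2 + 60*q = (q + 3)*(q^3 - 9*q^2 + 20*q) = (q - 5)*(q + 3)*(q^2 - 4*q) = q*(q - 5)*(q + 3)*(q - 4)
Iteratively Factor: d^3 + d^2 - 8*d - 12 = (d + 2)*(d^2 - d - 6) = (d - 3)*(d + 2)*(d + 2)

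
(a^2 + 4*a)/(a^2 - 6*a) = (a + 4)/(a - 6)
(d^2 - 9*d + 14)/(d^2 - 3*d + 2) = (d - 7)/(d - 1)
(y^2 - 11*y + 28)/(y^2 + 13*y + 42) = (y^2 - 11*y + 28)/(y^2 + 13*y + 42)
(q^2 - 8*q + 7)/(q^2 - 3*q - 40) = (-q^2 + 8*q - 7)/(-q^2 + 3*q + 40)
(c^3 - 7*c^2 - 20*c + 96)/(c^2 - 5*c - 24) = (c^2 + c - 12)/(c + 3)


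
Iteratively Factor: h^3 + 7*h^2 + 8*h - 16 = (h + 4)*(h^2 + 3*h - 4) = (h + 4)^2*(h - 1)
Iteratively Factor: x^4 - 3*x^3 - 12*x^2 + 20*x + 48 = (x - 3)*(x^3 - 12*x - 16) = (x - 3)*(x + 2)*(x^2 - 2*x - 8) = (x - 4)*(x - 3)*(x + 2)*(x + 2)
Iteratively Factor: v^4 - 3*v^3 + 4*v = (v - 2)*(v^3 - v^2 - 2*v) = (v - 2)*(v + 1)*(v^2 - 2*v) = v*(v - 2)*(v + 1)*(v - 2)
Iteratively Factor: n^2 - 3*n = (n)*(n - 3)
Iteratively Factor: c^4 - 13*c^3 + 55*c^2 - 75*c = (c - 5)*(c^3 - 8*c^2 + 15*c) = (c - 5)*(c - 3)*(c^2 - 5*c) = (c - 5)^2*(c - 3)*(c)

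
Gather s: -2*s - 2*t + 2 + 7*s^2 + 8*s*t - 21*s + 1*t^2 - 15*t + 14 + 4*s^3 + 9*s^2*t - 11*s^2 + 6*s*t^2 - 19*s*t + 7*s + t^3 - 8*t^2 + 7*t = 4*s^3 + s^2*(9*t - 4) + s*(6*t^2 - 11*t - 16) + t^3 - 7*t^2 - 10*t + 16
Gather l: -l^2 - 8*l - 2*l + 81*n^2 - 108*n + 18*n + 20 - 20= -l^2 - 10*l + 81*n^2 - 90*n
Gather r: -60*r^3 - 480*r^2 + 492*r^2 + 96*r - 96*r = -60*r^3 + 12*r^2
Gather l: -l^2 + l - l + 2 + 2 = 4 - l^2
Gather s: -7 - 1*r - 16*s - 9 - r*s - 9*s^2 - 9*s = -r - 9*s^2 + s*(-r - 25) - 16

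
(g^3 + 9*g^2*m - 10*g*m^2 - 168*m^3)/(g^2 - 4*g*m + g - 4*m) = (g^2 + 13*g*m + 42*m^2)/(g + 1)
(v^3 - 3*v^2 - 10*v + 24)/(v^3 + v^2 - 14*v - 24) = (v - 2)/(v + 2)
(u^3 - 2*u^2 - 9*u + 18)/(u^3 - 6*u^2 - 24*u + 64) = (u^2 - 9)/(u^2 - 4*u - 32)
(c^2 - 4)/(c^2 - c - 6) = (c - 2)/(c - 3)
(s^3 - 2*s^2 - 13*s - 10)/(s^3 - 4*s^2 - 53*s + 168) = (s^3 - 2*s^2 - 13*s - 10)/(s^3 - 4*s^2 - 53*s + 168)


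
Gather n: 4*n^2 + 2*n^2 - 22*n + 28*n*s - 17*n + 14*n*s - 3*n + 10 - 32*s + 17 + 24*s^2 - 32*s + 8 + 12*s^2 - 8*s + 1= 6*n^2 + n*(42*s - 42) + 36*s^2 - 72*s + 36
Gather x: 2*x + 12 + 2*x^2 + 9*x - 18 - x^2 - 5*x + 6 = x^2 + 6*x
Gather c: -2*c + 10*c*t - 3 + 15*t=c*(10*t - 2) + 15*t - 3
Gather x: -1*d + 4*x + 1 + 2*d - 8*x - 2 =d - 4*x - 1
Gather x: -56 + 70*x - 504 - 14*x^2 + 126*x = -14*x^2 + 196*x - 560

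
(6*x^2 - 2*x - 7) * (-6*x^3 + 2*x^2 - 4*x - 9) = -36*x^5 + 24*x^4 + 14*x^3 - 60*x^2 + 46*x + 63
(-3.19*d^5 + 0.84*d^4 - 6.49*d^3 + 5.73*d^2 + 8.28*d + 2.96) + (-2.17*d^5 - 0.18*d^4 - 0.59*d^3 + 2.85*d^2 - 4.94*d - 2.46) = -5.36*d^5 + 0.66*d^4 - 7.08*d^3 + 8.58*d^2 + 3.34*d + 0.5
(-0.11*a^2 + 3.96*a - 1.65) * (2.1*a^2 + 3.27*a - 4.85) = -0.231*a^4 + 7.9563*a^3 + 10.0177*a^2 - 24.6015*a + 8.0025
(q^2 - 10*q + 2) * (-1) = -q^2 + 10*q - 2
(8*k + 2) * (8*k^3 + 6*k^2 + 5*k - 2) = 64*k^4 + 64*k^3 + 52*k^2 - 6*k - 4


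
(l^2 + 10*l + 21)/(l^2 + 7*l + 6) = (l^2 + 10*l + 21)/(l^2 + 7*l + 6)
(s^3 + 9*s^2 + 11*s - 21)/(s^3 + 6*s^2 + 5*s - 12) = (s + 7)/(s + 4)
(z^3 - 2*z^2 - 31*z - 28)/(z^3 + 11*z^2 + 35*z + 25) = (z^2 - 3*z - 28)/(z^2 + 10*z + 25)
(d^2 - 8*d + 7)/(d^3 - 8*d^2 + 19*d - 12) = (d - 7)/(d^2 - 7*d + 12)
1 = 1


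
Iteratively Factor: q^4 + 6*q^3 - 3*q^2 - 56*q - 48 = (q + 1)*(q^3 + 5*q^2 - 8*q - 48) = (q + 1)*(q + 4)*(q^2 + q - 12) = (q - 3)*(q + 1)*(q + 4)*(q + 4)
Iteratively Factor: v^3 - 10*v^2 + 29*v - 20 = (v - 1)*(v^2 - 9*v + 20) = (v - 4)*(v - 1)*(v - 5)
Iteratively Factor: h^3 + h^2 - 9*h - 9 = (h + 1)*(h^2 - 9) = (h + 1)*(h + 3)*(h - 3)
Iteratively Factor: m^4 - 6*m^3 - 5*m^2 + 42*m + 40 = (m + 2)*(m^3 - 8*m^2 + 11*m + 20) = (m - 4)*(m + 2)*(m^2 - 4*m - 5) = (m - 4)*(m + 1)*(m + 2)*(m - 5)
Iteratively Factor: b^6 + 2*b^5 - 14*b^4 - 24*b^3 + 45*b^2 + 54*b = (b + 3)*(b^5 - b^4 - 11*b^3 + 9*b^2 + 18*b) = (b + 3)^2*(b^4 - 4*b^3 + b^2 + 6*b) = (b - 2)*(b + 3)^2*(b^3 - 2*b^2 - 3*b) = b*(b - 2)*(b + 3)^2*(b^2 - 2*b - 3) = b*(b - 2)*(b + 1)*(b + 3)^2*(b - 3)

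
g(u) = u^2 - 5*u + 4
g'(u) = 2*u - 5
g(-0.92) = 9.45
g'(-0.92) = -6.84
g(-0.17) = 4.88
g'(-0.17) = -5.34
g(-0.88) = 9.17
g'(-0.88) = -6.76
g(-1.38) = 12.80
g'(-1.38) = -7.76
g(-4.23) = 43.04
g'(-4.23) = -13.46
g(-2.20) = 19.84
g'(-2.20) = -9.40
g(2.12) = -2.11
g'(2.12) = -0.76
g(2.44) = -2.25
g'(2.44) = -0.12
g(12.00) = 88.00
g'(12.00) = 19.00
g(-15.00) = 304.00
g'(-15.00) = -35.00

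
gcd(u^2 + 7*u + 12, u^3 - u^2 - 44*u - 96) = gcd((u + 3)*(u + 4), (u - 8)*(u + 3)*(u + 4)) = u^2 + 7*u + 12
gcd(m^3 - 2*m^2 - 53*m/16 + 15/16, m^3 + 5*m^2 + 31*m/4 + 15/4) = 1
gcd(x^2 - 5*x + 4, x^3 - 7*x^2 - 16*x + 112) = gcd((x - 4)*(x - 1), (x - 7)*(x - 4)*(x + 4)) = x - 4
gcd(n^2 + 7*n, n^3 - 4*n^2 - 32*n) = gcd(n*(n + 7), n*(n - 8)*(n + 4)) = n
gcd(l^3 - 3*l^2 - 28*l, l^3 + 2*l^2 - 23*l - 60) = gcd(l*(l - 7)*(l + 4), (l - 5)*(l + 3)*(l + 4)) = l + 4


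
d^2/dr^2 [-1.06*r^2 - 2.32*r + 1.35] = -2.12000000000000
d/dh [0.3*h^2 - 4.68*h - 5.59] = 0.6*h - 4.68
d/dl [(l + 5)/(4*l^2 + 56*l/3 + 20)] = 3*(-3*l^2 - 30*l - 55)/(4*(9*l^4 + 84*l^3 + 286*l^2 + 420*l + 225))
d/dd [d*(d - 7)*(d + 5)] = 3*d^2 - 4*d - 35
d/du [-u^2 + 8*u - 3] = 8 - 2*u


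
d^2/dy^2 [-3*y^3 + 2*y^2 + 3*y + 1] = 4 - 18*y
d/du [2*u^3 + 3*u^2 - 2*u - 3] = 6*u^2 + 6*u - 2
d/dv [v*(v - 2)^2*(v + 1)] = 4*v^3 - 9*v^2 + 4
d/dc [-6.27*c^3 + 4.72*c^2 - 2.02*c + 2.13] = -18.81*c^2 + 9.44*c - 2.02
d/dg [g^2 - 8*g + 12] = 2*g - 8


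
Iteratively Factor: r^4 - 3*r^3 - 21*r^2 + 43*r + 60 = (r + 1)*(r^3 - 4*r^2 - 17*r + 60) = (r - 5)*(r + 1)*(r^2 + r - 12) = (r - 5)*(r + 1)*(r + 4)*(r - 3)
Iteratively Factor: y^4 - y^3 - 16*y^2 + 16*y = (y - 4)*(y^3 + 3*y^2 - 4*y) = (y - 4)*(y + 4)*(y^2 - y) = (y - 4)*(y - 1)*(y + 4)*(y)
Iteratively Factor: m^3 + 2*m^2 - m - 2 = (m - 1)*(m^2 + 3*m + 2) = (m - 1)*(m + 2)*(m + 1)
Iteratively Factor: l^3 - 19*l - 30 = (l + 2)*(l^2 - 2*l - 15) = (l - 5)*(l + 2)*(l + 3)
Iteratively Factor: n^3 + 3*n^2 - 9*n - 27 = (n + 3)*(n^2 - 9) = (n + 3)^2*(n - 3)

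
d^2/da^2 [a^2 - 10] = 2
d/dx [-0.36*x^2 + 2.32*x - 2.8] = 2.32 - 0.72*x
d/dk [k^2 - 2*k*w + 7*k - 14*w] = 2*k - 2*w + 7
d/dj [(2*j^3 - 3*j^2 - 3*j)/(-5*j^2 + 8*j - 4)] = (-10*j^4 + 32*j^3 - 63*j^2 + 24*j + 12)/(25*j^4 - 80*j^3 + 104*j^2 - 64*j + 16)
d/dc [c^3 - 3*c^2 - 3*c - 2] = 3*c^2 - 6*c - 3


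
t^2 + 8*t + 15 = (t + 3)*(t + 5)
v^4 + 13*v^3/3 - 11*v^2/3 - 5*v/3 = v*(v - 1)*(v + 1/3)*(v + 5)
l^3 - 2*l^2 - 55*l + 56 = (l - 8)*(l - 1)*(l + 7)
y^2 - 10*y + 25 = (y - 5)^2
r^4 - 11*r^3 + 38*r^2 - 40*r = r*(r - 5)*(r - 4)*(r - 2)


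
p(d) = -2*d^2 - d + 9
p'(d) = -4*d - 1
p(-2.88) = -4.71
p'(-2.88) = 10.52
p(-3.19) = -8.16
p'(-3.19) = 11.76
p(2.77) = -9.12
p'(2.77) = -12.08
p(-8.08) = -113.49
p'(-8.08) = 31.32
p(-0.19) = 9.12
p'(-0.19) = -0.24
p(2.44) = -5.35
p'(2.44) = -10.76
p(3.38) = -17.23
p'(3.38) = -14.52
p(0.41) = 8.25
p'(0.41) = -2.64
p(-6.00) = -57.00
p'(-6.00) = 23.00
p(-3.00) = -6.00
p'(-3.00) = 11.00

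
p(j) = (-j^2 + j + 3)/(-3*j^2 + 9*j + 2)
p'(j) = (1 - 2*j)/(-3*j^2 + 9*j + 2) + (6*j - 9)*(-j^2 + j + 3)/(-3*j^2 + 9*j + 2)^2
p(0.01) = 1.44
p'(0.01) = -5.69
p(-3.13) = 0.18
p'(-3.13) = -0.04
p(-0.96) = -0.12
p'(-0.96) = -0.50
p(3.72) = 1.18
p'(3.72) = -1.54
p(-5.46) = 0.24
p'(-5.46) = -0.02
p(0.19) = 0.88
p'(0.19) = -1.74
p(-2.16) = 0.12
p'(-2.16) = -0.08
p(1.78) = 0.19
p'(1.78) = -0.26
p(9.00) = 0.43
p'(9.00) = -0.02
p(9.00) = 0.43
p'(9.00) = -0.02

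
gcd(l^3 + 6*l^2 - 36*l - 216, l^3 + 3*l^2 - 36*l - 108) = l^2 - 36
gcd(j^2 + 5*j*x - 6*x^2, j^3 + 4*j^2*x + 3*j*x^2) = 1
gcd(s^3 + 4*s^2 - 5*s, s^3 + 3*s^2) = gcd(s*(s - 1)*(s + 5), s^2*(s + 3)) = s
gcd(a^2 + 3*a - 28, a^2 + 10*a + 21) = a + 7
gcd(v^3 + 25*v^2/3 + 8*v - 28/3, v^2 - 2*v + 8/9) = v - 2/3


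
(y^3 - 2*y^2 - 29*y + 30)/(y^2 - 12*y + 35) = (y^3 - 2*y^2 - 29*y + 30)/(y^2 - 12*y + 35)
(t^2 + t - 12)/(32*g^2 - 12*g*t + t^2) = (t^2 + t - 12)/(32*g^2 - 12*g*t + t^2)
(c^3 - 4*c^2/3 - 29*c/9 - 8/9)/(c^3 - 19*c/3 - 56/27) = 3*(c + 1)/(3*c + 7)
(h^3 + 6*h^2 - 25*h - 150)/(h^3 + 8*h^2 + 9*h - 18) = (h^2 - 25)/(h^2 + 2*h - 3)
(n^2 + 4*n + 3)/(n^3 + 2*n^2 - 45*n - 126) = (n + 1)/(n^2 - n - 42)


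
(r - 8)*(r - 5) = r^2 - 13*r + 40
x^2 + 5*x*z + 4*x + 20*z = (x + 4)*(x + 5*z)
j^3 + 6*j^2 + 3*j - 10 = (j - 1)*(j + 2)*(j + 5)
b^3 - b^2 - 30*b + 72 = (b - 4)*(b - 3)*(b + 6)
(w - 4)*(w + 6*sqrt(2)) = w^2 - 4*w + 6*sqrt(2)*w - 24*sqrt(2)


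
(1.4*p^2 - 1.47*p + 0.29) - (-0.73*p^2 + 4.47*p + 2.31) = 2.13*p^2 - 5.94*p - 2.02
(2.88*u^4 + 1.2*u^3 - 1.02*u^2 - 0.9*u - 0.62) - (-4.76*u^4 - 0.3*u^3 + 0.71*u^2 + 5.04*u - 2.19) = 7.64*u^4 + 1.5*u^3 - 1.73*u^2 - 5.94*u + 1.57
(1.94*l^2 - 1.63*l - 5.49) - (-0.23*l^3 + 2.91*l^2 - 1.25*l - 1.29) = 0.23*l^3 - 0.97*l^2 - 0.38*l - 4.2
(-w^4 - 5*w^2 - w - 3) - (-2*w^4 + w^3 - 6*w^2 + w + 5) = w^4 - w^3 + w^2 - 2*w - 8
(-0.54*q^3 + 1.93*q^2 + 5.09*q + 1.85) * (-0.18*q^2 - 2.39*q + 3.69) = 0.0972*q^5 + 0.9432*q^4 - 7.5215*q^3 - 5.3764*q^2 + 14.3606*q + 6.8265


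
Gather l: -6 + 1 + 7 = 2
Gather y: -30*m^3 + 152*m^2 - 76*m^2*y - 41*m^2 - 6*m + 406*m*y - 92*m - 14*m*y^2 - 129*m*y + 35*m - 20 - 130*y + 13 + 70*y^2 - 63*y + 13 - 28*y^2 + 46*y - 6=-30*m^3 + 111*m^2 - 63*m + y^2*(42 - 14*m) + y*(-76*m^2 + 277*m - 147)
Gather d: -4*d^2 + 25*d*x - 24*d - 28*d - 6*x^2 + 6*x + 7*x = -4*d^2 + d*(25*x - 52) - 6*x^2 + 13*x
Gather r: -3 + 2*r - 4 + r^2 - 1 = r^2 + 2*r - 8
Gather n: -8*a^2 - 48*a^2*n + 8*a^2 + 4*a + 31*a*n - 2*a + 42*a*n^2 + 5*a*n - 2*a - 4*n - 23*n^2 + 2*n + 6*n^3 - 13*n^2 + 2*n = 6*n^3 + n^2*(42*a - 36) + n*(-48*a^2 + 36*a)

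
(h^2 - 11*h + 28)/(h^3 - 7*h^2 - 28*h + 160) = (h - 7)/(h^2 - 3*h - 40)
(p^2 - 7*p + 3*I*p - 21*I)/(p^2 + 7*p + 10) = (p^2 + p*(-7 + 3*I) - 21*I)/(p^2 + 7*p + 10)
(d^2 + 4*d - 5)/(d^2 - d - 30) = (d - 1)/(d - 6)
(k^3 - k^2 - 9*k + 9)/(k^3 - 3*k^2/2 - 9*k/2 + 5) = 2*(k^2 - 9)/(2*k^2 - k - 10)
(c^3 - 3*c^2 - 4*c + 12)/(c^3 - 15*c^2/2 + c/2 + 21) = 2*(c^2 - c - 6)/(2*c^2 - 11*c - 21)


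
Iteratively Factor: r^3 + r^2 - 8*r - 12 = (r + 2)*(r^2 - r - 6) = (r + 2)^2*(r - 3)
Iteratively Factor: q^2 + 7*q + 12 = (q + 4)*(q + 3)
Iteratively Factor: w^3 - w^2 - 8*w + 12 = (w - 2)*(w^2 + w - 6) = (w - 2)^2*(w + 3)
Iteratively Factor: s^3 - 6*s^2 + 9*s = (s)*(s^2 - 6*s + 9) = s*(s - 3)*(s - 3)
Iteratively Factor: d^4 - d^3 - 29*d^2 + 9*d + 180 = (d - 3)*(d^3 + 2*d^2 - 23*d - 60) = (d - 3)*(d + 4)*(d^2 - 2*d - 15) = (d - 5)*(d - 3)*(d + 4)*(d + 3)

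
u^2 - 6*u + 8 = (u - 4)*(u - 2)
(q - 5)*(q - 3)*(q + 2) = q^3 - 6*q^2 - q + 30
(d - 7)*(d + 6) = d^2 - d - 42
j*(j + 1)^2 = j^3 + 2*j^2 + j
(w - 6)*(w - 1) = w^2 - 7*w + 6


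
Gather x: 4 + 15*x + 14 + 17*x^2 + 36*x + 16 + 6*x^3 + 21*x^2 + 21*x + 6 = 6*x^3 + 38*x^2 + 72*x + 40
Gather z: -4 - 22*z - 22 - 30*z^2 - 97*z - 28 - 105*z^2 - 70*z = -135*z^2 - 189*z - 54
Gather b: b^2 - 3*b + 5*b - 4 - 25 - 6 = b^2 + 2*b - 35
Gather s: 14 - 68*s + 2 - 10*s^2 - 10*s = -10*s^2 - 78*s + 16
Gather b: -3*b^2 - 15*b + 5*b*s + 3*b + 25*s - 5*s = -3*b^2 + b*(5*s - 12) + 20*s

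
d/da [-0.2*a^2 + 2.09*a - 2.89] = 2.09 - 0.4*a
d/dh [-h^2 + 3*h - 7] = 3 - 2*h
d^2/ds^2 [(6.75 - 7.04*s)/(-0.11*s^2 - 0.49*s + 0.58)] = ((0.22*s + 0.49)*(0.44*s + 0.98)*(7.04*s - 6.75) - (4.6464*s + 5.4142)*(0.11*s^2 + 0.49*s - 0.58))/(0.11*s^2 + 0.49*s - 0.58)^3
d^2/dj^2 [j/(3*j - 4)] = 24/(3*j - 4)^3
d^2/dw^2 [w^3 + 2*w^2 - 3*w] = 6*w + 4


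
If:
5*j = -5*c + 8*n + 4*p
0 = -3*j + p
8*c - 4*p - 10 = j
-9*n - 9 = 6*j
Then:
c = -362/155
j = -342/155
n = 73/155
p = -1026/155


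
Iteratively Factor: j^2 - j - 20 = (j + 4)*(j - 5)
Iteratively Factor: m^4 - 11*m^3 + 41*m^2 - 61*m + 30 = (m - 1)*(m^3 - 10*m^2 + 31*m - 30) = (m - 5)*(m - 1)*(m^2 - 5*m + 6) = (m - 5)*(m - 2)*(m - 1)*(m - 3)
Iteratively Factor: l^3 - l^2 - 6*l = (l - 3)*(l^2 + 2*l) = (l - 3)*(l + 2)*(l)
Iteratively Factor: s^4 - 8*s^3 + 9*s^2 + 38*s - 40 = (s - 4)*(s^3 - 4*s^2 - 7*s + 10) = (s - 4)*(s + 2)*(s^2 - 6*s + 5) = (s - 5)*(s - 4)*(s + 2)*(s - 1)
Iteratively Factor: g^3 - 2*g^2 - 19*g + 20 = (g - 1)*(g^2 - g - 20) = (g - 5)*(g - 1)*(g + 4)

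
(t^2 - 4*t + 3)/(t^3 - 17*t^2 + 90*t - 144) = (t - 1)/(t^2 - 14*t + 48)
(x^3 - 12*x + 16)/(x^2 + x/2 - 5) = 2*(x^2 + 2*x - 8)/(2*x + 5)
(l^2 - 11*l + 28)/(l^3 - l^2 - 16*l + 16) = (l - 7)/(l^2 + 3*l - 4)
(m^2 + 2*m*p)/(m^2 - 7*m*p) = (m + 2*p)/(m - 7*p)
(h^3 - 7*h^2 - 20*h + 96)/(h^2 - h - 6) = (h^2 - 4*h - 32)/(h + 2)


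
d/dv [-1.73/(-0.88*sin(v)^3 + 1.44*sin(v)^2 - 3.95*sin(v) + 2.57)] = (-4.5672*sin(v)^2 + 4.9824*sin(v) - 6.8335)*cos(v)/(0.88*sin(v)^3 - 1.44*sin(v)^2 + 3.95*sin(v) - 2.57)^2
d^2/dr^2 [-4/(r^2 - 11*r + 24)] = 8*(r^2 - 11*r - (2*r - 11)^2 + 24)/(r^2 - 11*r + 24)^3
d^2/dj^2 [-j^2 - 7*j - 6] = -2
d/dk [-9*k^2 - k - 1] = -18*k - 1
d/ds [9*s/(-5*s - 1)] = -9/(5*s + 1)^2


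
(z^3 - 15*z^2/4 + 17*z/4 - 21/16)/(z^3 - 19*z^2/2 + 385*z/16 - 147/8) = (4*z^2 - 8*z + 3)/(4*z^2 - 31*z + 42)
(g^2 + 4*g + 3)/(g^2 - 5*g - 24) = (g + 1)/(g - 8)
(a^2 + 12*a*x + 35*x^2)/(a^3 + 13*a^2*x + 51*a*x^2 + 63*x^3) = (a + 5*x)/(a^2 + 6*a*x + 9*x^2)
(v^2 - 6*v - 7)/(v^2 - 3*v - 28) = (v + 1)/(v + 4)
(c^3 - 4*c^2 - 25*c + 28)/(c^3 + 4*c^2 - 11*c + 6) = (c^2 - 3*c - 28)/(c^2 + 5*c - 6)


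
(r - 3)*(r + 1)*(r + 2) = r^3 - 7*r - 6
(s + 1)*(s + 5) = s^2 + 6*s + 5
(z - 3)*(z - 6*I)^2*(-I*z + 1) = -I*z^4 - 11*z^3 + 3*I*z^3 + 33*z^2 + 24*I*z^2 - 36*z - 72*I*z + 108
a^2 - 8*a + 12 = (a - 6)*(a - 2)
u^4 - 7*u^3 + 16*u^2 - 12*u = u*(u - 3)*(u - 2)^2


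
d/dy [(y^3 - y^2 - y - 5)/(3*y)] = (2*y^3 - y^2 + 5)/(3*y^2)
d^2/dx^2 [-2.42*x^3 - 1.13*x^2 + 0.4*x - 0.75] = -14.52*x - 2.26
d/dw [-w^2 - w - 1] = -2*w - 1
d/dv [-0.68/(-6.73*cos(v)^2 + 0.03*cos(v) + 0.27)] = (9.1528*cos(v) - 0.0204)*sin(v)/(-6.73*cos(v)^2 + 0.03*cos(v) + 0.27)^2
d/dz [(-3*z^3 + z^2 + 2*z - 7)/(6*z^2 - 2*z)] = (-9*z^4 + 6*z^3 - 7*z^2 + 42*z - 7)/(2*z^2*(9*z^2 - 6*z + 1))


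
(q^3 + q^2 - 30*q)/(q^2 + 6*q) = q - 5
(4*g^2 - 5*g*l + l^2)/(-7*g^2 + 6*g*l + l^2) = (-4*g + l)/(7*g + l)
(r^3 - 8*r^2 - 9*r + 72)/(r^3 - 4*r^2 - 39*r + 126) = (r^2 - 5*r - 24)/(r^2 - r - 42)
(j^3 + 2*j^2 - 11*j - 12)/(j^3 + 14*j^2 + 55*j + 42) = (j^2 + j - 12)/(j^2 + 13*j + 42)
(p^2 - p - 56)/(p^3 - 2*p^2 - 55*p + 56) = 1/(p - 1)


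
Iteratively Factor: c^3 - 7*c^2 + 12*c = (c - 3)*(c^2 - 4*c) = (c - 4)*(c - 3)*(c)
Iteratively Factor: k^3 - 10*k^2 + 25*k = (k - 5)*(k^2 - 5*k) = (k - 5)^2*(k)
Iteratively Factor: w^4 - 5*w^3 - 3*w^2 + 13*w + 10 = (w + 1)*(w^3 - 6*w^2 + 3*w + 10) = (w - 2)*(w + 1)*(w^2 - 4*w - 5) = (w - 5)*(w - 2)*(w + 1)*(w + 1)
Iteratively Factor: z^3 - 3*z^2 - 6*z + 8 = (z - 4)*(z^2 + z - 2) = (z - 4)*(z - 1)*(z + 2)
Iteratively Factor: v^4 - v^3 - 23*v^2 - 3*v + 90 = (v - 5)*(v^3 + 4*v^2 - 3*v - 18) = (v - 5)*(v + 3)*(v^2 + v - 6) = (v - 5)*(v - 2)*(v + 3)*(v + 3)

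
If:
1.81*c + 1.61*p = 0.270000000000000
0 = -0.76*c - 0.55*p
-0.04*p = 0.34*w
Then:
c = -0.65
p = 0.90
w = -0.11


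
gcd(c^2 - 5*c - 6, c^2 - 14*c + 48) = c - 6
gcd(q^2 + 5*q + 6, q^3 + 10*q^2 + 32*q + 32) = q + 2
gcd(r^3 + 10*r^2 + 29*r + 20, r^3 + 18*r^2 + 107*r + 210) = r + 5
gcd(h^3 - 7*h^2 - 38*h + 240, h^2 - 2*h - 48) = h^2 - 2*h - 48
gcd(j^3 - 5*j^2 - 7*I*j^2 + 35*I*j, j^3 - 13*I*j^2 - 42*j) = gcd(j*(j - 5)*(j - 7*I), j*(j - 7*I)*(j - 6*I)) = j^2 - 7*I*j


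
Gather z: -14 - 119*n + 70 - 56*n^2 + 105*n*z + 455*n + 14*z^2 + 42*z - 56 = -56*n^2 + 336*n + 14*z^2 + z*(105*n + 42)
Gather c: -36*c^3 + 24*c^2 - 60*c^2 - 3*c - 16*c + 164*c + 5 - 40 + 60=-36*c^3 - 36*c^2 + 145*c + 25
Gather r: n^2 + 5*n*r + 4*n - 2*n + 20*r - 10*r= n^2 + 2*n + r*(5*n + 10)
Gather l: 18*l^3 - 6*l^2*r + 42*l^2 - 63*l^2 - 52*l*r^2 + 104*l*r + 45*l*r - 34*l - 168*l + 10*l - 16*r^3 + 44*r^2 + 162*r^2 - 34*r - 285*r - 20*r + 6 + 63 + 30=18*l^3 + l^2*(-6*r - 21) + l*(-52*r^2 + 149*r - 192) - 16*r^3 + 206*r^2 - 339*r + 99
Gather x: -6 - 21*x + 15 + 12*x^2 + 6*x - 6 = 12*x^2 - 15*x + 3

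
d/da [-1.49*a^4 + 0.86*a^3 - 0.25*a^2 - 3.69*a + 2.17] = -5.96*a^3 + 2.58*a^2 - 0.5*a - 3.69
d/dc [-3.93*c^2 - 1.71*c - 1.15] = -7.86*c - 1.71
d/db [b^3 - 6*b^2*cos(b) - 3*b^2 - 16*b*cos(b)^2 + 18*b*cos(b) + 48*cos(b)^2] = 6*b^2*sin(b) + 3*b^2 - 18*b*sin(b) + 16*b*sin(2*b) - 12*b*cos(b) - 6*b - 48*sin(2*b) - 16*cos(b)^2 + 18*cos(b)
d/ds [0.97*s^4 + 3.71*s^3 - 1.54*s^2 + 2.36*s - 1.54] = 3.88*s^3 + 11.13*s^2 - 3.08*s + 2.36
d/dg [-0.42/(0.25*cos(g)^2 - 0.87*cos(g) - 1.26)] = (0.3654 - 0.21*cos(g))*sin(g)/(-0.25*cos(g)^2 + 0.87*cos(g) + 1.26)^2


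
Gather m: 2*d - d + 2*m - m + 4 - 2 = d + m + 2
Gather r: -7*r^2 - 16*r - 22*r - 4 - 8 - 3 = -7*r^2 - 38*r - 15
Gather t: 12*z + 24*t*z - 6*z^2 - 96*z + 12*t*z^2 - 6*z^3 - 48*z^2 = t*(12*z^2 + 24*z) - 6*z^3 - 54*z^2 - 84*z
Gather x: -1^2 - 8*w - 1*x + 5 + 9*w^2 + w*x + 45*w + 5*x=9*w^2 + 37*w + x*(w + 4) + 4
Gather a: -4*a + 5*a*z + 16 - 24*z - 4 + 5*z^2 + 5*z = a*(5*z - 4) + 5*z^2 - 19*z + 12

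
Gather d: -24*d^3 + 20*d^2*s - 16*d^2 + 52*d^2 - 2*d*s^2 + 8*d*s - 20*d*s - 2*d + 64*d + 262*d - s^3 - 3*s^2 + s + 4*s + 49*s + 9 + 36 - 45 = -24*d^3 + d^2*(20*s + 36) + d*(-2*s^2 - 12*s + 324) - s^3 - 3*s^2 + 54*s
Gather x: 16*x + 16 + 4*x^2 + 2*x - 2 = 4*x^2 + 18*x + 14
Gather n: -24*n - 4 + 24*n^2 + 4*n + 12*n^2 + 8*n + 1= 36*n^2 - 12*n - 3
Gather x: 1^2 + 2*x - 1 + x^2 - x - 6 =x^2 + x - 6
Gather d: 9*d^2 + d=9*d^2 + d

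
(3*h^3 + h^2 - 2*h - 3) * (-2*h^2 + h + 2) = -6*h^5 + h^4 + 11*h^3 + 6*h^2 - 7*h - 6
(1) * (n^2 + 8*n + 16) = n^2 + 8*n + 16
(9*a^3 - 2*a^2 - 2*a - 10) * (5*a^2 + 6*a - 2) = 45*a^5 + 44*a^4 - 40*a^3 - 58*a^2 - 56*a + 20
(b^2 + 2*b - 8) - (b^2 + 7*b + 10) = -5*b - 18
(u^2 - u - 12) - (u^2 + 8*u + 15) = -9*u - 27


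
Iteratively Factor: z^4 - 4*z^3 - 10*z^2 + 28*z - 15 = (z - 5)*(z^3 + z^2 - 5*z + 3) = (z - 5)*(z - 1)*(z^2 + 2*z - 3) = (z - 5)*(z - 1)^2*(z + 3)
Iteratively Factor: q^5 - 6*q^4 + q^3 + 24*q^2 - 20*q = (q - 2)*(q^4 - 4*q^3 - 7*q^2 + 10*q) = q*(q - 2)*(q^3 - 4*q^2 - 7*q + 10) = q*(q - 2)*(q - 1)*(q^2 - 3*q - 10) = q*(q - 2)*(q - 1)*(q + 2)*(q - 5)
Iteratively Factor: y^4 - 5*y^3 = (y - 5)*(y^3) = y*(y - 5)*(y^2) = y^2*(y - 5)*(y)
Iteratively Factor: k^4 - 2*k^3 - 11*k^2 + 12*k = (k)*(k^3 - 2*k^2 - 11*k + 12) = k*(k + 3)*(k^2 - 5*k + 4) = k*(k - 4)*(k + 3)*(k - 1)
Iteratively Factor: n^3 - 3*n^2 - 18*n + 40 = (n + 4)*(n^2 - 7*n + 10) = (n - 2)*(n + 4)*(n - 5)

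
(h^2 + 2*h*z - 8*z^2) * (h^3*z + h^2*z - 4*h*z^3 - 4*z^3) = h^5*z + 2*h^4*z^2 + h^4*z - 12*h^3*z^3 + 2*h^3*z^2 - 8*h^2*z^4 - 12*h^2*z^3 + 32*h*z^5 - 8*h*z^4 + 32*z^5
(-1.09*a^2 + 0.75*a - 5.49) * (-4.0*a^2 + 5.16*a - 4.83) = 4.36*a^4 - 8.6244*a^3 + 31.0947*a^2 - 31.9509*a + 26.5167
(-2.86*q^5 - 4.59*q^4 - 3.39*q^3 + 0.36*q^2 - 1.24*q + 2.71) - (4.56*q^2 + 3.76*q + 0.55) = -2.86*q^5 - 4.59*q^4 - 3.39*q^3 - 4.2*q^2 - 5.0*q + 2.16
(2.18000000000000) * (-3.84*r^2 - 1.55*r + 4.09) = -8.3712*r^2 - 3.379*r + 8.9162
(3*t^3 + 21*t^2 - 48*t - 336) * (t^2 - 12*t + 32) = 3*t^5 - 15*t^4 - 204*t^3 + 912*t^2 + 2496*t - 10752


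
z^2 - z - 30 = (z - 6)*(z + 5)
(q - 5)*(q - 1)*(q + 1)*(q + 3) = q^4 - 2*q^3 - 16*q^2 + 2*q + 15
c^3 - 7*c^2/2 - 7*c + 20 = (c - 4)*(c - 2)*(c + 5/2)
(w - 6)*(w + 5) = w^2 - w - 30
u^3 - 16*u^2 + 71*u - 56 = (u - 8)*(u - 7)*(u - 1)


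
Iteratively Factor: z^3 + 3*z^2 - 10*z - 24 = (z - 3)*(z^2 + 6*z + 8) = (z - 3)*(z + 2)*(z + 4)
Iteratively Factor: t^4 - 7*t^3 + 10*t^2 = (t)*(t^3 - 7*t^2 + 10*t) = t*(t - 5)*(t^2 - 2*t) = t*(t - 5)*(t - 2)*(t)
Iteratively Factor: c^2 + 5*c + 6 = (c + 2)*(c + 3)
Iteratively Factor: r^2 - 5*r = (r - 5)*(r)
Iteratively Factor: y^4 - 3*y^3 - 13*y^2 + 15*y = (y - 5)*(y^3 + 2*y^2 - 3*y) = y*(y - 5)*(y^2 + 2*y - 3) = y*(y - 5)*(y - 1)*(y + 3)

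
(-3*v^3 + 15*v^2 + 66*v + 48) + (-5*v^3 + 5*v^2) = -8*v^3 + 20*v^2 + 66*v + 48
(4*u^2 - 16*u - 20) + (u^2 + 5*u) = 5*u^2 - 11*u - 20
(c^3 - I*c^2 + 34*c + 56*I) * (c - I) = c^4 - 2*I*c^3 + 33*c^2 + 22*I*c + 56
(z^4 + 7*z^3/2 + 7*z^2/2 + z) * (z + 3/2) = z^5 + 5*z^4 + 35*z^3/4 + 25*z^2/4 + 3*z/2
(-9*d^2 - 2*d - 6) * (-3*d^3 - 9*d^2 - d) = 27*d^5 + 87*d^4 + 45*d^3 + 56*d^2 + 6*d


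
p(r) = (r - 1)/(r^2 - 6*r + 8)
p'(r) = (6 - 2*r)*(r - 1)/(r^2 - 6*r + 8)^2 + 1/(r^2 - 6*r + 8)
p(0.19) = -0.12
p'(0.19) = 0.05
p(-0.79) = -0.13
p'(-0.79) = -0.00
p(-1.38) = -0.13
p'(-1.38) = -0.01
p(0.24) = -0.11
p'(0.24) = 0.06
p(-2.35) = -0.12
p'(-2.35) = -0.01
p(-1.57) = -0.13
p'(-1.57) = -0.01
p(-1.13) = -0.13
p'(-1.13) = -0.01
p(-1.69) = -0.13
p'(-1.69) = -0.01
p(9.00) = 0.23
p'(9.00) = -0.05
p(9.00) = 0.23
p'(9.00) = -0.05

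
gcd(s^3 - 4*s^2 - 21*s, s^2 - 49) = s - 7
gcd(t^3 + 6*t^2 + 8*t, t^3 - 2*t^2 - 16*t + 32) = t + 4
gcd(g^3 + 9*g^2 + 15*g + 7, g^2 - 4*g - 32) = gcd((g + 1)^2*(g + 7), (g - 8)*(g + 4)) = 1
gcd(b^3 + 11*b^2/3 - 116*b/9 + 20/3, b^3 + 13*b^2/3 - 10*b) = b^2 + 13*b/3 - 10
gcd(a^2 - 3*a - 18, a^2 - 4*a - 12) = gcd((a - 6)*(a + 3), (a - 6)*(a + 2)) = a - 6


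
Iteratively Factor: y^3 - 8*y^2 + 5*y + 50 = (y - 5)*(y^2 - 3*y - 10) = (y - 5)^2*(y + 2)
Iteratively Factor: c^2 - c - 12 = (c + 3)*(c - 4)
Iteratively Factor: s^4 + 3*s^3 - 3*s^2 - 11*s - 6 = (s - 2)*(s^3 + 5*s^2 + 7*s + 3) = (s - 2)*(s + 1)*(s^2 + 4*s + 3) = (s - 2)*(s + 1)*(s + 3)*(s + 1)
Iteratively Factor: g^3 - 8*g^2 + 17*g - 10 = (g - 5)*(g^2 - 3*g + 2) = (g - 5)*(g - 1)*(g - 2)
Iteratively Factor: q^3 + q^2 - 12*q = (q + 4)*(q^2 - 3*q) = (q - 3)*(q + 4)*(q)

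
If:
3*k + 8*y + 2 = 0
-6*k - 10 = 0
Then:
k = -5/3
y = 3/8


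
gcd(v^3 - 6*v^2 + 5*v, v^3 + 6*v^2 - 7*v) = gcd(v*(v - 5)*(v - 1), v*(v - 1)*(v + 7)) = v^2 - v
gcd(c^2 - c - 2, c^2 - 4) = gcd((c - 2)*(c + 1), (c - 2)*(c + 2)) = c - 2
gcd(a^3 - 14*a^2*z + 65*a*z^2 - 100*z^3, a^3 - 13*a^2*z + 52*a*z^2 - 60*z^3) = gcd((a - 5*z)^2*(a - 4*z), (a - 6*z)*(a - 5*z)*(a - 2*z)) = -a + 5*z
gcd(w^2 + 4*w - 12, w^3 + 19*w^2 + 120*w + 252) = w + 6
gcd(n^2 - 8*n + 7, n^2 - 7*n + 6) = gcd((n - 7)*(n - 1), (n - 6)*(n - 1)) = n - 1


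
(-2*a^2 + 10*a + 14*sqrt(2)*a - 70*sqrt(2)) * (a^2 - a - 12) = -2*a^4 + 12*a^3 + 14*sqrt(2)*a^3 - 84*sqrt(2)*a^2 + 14*a^2 - 98*sqrt(2)*a - 120*a + 840*sqrt(2)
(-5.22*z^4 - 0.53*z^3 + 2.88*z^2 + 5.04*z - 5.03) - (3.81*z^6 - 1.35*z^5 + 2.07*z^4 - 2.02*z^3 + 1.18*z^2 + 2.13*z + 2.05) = -3.81*z^6 + 1.35*z^5 - 7.29*z^4 + 1.49*z^3 + 1.7*z^2 + 2.91*z - 7.08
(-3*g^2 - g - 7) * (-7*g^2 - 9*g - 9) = 21*g^4 + 34*g^3 + 85*g^2 + 72*g + 63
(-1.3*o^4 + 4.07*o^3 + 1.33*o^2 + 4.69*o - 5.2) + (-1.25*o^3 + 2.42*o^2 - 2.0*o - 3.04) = -1.3*o^4 + 2.82*o^3 + 3.75*o^2 + 2.69*o - 8.24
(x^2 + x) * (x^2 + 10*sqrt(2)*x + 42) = x^4 + x^3 + 10*sqrt(2)*x^3 + 10*sqrt(2)*x^2 + 42*x^2 + 42*x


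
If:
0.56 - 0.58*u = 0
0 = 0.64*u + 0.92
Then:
No Solution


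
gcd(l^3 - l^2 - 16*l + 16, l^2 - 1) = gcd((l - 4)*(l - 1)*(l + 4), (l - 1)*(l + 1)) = l - 1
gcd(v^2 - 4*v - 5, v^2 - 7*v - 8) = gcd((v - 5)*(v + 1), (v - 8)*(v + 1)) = v + 1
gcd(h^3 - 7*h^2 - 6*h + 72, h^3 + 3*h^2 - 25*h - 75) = h + 3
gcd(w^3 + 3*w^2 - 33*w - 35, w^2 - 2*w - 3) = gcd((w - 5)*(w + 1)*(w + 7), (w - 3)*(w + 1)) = w + 1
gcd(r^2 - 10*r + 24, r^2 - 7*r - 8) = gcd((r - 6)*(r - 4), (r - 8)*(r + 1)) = 1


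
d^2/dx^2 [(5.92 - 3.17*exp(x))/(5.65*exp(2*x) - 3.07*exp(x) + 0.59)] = (-101.194325*exp(4*x) + 700.939565*exp(3*x) - 244.65291*exp(2*x) - 28.883693*exp(x) + 9.619419)*exp(x)/(180.362125*exp(6*x) - 294.006225*exp(5*x) + 216.25488*exp(4*x) - 90.337513*exp(3*x) + 22.582368*exp(2*x) - 3.206001*exp(x) + 0.205379)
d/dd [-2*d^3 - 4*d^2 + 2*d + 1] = -6*d^2 - 8*d + 2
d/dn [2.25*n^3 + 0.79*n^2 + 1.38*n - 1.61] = 6.75*n^2 + 1.58*n + 1.38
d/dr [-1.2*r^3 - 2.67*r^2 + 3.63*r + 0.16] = -3.6*r^2 - 5.34*r + 3.63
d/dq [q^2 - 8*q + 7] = 2*q - 8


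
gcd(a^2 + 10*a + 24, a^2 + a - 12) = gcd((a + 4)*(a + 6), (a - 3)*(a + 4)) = a + 4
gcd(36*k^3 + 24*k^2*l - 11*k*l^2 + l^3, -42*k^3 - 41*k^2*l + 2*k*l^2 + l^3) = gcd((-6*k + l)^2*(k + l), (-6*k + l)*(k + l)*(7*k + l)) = 6*k^2 + 5*k*l - l^2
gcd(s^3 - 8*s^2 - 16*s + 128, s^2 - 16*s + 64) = s - 8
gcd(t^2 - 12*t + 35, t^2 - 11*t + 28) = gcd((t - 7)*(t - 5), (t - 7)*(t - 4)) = t - 7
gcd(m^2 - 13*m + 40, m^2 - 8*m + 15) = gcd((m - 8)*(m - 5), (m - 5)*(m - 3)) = m - 5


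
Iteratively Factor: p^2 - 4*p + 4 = (p - 2)*(p - 2)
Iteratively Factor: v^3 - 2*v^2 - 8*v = (v + 2)*(v^2 - 4*v) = v*(v + 2)*(v - 4)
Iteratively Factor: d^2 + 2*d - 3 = (d - 1)*(d + 3)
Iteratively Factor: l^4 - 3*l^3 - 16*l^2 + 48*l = (l - 3)*(l^3 - 16*l) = (l - 3)*(l + 4)*(l^2 - 4*l) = l*(l - 3)*(l + 4)*(l - 4)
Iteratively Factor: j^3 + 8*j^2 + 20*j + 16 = (j + 4)*(j^2 + 4*j + 4) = (j + 2)*(j + 4)*(j + 2)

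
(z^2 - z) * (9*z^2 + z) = 9*z^4 - 8*z^3 - z^2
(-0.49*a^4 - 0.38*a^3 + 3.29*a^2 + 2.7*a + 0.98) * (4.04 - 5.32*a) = 2.6068*a^5 + 0.0420000000000003*a^4 - 19.038*a^3 - 1.0724*a^2 + 5.6944*a + 3.9592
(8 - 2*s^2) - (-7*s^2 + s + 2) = 5*s^2 - s + 6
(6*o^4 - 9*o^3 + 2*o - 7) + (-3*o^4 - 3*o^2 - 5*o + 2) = 3*o^4 - 9*o^3 - 3*o^2 - 3*o - 5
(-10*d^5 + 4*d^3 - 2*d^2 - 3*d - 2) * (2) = -20*d^5 + 8*d^3 - 4*d^2 - 6*d - 4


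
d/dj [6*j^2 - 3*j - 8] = 12*j - 3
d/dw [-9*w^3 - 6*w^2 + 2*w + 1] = -27*w^2 - 12*w + 2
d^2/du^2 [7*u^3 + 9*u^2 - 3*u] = 42*u + 18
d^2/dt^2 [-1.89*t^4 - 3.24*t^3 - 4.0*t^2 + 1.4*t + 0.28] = -22.68*t^2 - 19.44*t - 8.0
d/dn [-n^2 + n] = 1 - 2*n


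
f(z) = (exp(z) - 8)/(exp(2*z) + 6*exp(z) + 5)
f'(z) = (exp(z) - 8)*(-2*exp(2*z) - 6*exp(z))/(exp(2*z) + 6*exp(z) + 5)^2 + exp(z)/(exp(2*z) + 6*exp(z) + 5) = (-2*(exp(z) - 8)*(exp(z) + 3) + exp(2*z) + 6*exp(z) + 5)*exp(z)/(exp(2*z) + 6*exp(z) + 5)^2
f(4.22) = 0.01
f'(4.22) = -0.01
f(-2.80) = -1.48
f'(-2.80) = 0.11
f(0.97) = -0.19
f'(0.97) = 0.30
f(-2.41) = -1.43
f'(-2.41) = 0.16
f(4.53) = 0.01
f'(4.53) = -0.01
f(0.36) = -0.42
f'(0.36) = 0.43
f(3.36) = 0.02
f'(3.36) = -0.01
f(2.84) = 0.02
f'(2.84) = 0.00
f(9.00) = 0.00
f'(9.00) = 0.00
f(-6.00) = -1.59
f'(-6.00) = 0.01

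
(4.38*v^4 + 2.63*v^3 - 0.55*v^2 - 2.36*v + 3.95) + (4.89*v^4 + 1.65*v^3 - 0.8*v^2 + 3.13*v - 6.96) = 9.27*v^4 + 4.28*v^3 - 1.35*v^2 + 0.77*v - 3.01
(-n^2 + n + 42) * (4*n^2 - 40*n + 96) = -4*n^4 + 44*n^3 + 32*n^2 - 1584*n + 4032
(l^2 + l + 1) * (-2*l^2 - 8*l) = -2*l^4 - 10*l^3 - 10*l^2 - 8*l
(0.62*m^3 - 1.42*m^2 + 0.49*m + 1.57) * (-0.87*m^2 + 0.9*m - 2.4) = -0.5394*m^5 + 1.7934*m^4 - 3.1923*m^3 + 2.4831*m^2 + 0.237*m - 3.768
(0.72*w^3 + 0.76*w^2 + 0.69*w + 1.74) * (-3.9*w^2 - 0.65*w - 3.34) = -2.808*w^5 - 3.432*w^4 - 5.5898*w^3 - 9.7729*w^2 - 3.4356*w - 5.8116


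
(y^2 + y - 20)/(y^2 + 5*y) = (y - 4)/y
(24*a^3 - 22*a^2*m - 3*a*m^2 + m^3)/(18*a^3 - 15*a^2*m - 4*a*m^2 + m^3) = (4*a + m)/(3*a + m)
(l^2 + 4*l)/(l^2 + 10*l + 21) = l*(l + 4)/(l^2 + 10*l + 21)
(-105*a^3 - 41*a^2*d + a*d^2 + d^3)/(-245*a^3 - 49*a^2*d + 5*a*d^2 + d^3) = (3*a + d)/(7*a + d)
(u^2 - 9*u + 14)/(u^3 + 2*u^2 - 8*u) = (u - 7)/(u*(u + 4))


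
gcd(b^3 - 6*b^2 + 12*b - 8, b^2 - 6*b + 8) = b - 2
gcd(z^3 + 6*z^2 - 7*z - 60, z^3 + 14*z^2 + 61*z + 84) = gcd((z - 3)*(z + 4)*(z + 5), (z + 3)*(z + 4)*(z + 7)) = z + 4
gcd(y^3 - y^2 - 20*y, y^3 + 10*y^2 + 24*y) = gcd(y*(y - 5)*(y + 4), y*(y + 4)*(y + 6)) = y^2 + 4*y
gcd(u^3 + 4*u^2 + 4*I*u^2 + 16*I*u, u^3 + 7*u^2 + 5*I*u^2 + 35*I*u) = u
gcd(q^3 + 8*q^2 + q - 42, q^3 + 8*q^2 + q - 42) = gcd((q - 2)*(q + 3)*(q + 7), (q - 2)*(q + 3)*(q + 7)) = q^3 + 8*q^2 + q - 42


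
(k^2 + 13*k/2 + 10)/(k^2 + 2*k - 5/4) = 2*(k + 4)/(2*k - 1)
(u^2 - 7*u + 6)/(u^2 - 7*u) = (u^2 - 7*u + 6)/(u*(u - 7))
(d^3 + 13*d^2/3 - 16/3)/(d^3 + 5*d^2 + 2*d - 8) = (d + 4/3)/(d + 2)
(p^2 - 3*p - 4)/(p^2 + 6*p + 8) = (p^2 - 3*p - 4)/(p^2 + 6*p + 8)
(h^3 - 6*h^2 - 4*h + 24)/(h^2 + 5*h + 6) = (h^2 - 8*h + 12)/(h + 3)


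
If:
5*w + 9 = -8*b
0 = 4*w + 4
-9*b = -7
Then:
No Solution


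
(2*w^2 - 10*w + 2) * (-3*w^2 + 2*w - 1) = -6*w^4 + 34*w^3 - 28*w^2 + 14*w - 2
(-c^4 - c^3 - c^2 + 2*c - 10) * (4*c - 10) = -4*c^5 + 6*c^4 + 6*c^3 + 18*c^2 - 60*c + 100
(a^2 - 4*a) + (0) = a^2 - 4*a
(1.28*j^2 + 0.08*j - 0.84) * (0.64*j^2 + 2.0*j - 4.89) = 0.8192*j^4 + 2.6112*j^3 - 6.6368*j^2 - 2.0712*j + 4.1076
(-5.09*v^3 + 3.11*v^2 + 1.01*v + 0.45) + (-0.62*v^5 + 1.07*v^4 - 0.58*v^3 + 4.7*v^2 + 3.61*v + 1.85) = -0.62*v^5 + 1.07*v^4 - 5.67*v^3 + 7.81*v^2 + 4.62*v + 2.3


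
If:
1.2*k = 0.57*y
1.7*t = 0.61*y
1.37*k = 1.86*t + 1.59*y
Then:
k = 0.00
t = 0.00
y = 0.00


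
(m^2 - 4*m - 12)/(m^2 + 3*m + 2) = (m - 6)/(m + 1)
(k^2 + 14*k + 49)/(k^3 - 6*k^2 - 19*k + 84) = (k^2 + 14*k + 49)/(k^3 - 6*k^2 - 19*k + 84)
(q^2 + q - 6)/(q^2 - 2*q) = (q + 3)/q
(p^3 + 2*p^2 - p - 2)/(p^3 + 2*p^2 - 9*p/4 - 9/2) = 4*(p^2 - 1)/(4*p^2 - 9)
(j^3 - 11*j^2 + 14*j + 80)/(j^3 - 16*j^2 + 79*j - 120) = (j + 2)/(j - 3)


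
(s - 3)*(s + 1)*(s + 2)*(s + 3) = s^4 + 3*s^3 - 7*s^2 - 27*s - 18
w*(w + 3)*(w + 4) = w^3 + 7*w^2 + 12*w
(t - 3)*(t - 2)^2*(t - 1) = t^4 - 8*t^3 + 23*t^2 - 28*t + 12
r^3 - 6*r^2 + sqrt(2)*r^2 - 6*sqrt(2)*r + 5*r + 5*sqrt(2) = (r - 5)*(r - 1)*(r + sqrt(2))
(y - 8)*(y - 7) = y^2 - 15*y + 56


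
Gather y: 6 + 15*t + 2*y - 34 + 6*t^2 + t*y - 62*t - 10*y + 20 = 6*t^2 - 47*t + y*(t - 8) - 8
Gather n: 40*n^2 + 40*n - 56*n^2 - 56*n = -16*n^2 - 16*n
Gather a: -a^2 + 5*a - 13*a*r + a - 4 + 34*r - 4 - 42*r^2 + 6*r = -a^2 + a*(6 - 13*r) - 42*r^2 + 40*r - 8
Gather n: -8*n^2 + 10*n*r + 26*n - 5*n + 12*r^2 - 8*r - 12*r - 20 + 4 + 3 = -8*n^2 + n*(10*r + 21) + 12*r^2 - 20*r - 13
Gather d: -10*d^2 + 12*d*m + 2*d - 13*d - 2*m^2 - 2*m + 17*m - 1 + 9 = -10*d^2 + d*(12*m - 11) - 2*m^2 + 15*m + 8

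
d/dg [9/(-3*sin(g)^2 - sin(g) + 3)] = 9*(6*sin(g) + 1)*cos(g)/(sin(g) - 3*cos(g)^2)^2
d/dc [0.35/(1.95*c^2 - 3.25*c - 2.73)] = (1.1375 - 1.365*c)/(-1.95*c^2 + 3.25*c + 2.73)^2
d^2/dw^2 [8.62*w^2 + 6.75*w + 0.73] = 17.2400000000000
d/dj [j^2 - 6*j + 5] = 2*j - 6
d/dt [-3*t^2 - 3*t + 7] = -6*t - 3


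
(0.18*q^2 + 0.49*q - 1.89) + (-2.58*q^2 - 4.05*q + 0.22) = -2.4*q^2 - 3.56*q - 1.67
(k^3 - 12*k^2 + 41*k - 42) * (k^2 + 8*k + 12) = k^5 - 4*k^4 - 43*k^3 + 142*k^2 + 156*k - 504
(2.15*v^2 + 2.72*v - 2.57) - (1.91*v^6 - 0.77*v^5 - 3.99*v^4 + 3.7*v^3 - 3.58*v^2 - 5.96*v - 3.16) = -1.91*v^6 + 0.77*v^5 + 3.99*v^4 - 3.7*v^3 + 5.73*v^2 + 8.68*v + 0.59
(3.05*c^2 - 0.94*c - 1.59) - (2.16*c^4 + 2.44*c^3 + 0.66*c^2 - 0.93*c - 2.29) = -2.16*c^4 - 2.44*c^3 + 2.39*c^2 - 0.0099999999999999*c + 0.7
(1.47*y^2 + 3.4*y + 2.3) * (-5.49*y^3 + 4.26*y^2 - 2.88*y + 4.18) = -8.0703*y^5 - 12.4038*y^4 - 2.3766*y^3 + 6.1506*y^2 + 7.588*y + 9.614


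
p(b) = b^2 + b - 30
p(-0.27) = -30.20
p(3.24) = -16.26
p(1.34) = -26.86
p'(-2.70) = -4.40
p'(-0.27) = 0.46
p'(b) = 2*b + 1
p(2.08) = -23.59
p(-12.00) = 102.00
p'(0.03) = 1.06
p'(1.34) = 3.68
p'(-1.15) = -1.30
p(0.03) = -29.97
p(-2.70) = -25.41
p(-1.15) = -29.83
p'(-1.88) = -2.76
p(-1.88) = -28.35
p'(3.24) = 7.48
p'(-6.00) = -11.00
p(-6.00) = 0.00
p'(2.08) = 5.16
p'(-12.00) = -23.00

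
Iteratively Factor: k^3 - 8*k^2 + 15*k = (k - 5)*(k^2 - 3*k) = (k - 5)*(k - 3)*(k)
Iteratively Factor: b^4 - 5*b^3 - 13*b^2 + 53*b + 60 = (b - 5)*(b^3 - 13*b - 12) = (b - 5)*(b - 4)*(b^2 + 4*b + 3) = (b - 5)*(b - 4)*(b + 1)*(b + 3)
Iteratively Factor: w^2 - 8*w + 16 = (w - 4)*(w - 4)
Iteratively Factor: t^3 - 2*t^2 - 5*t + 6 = (t - 1)*(t^2 - t - 6) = (t - 1)*(t + 2)*(t - 3)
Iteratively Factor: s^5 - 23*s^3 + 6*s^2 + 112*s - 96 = (s - 2)*(s^4 + 2*s^3 - 19*s^2 - 32*s + 48) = (s - 4)*(s - 2)*(s^3 + 6*s^2 + 5*s - 12) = (s - 4)*(s - 2)*(s - 1)*(s^2 + 7*s + 12) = (s - 4)*(s - 2)*(s - 1)*(s + 3)*(s + 4)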